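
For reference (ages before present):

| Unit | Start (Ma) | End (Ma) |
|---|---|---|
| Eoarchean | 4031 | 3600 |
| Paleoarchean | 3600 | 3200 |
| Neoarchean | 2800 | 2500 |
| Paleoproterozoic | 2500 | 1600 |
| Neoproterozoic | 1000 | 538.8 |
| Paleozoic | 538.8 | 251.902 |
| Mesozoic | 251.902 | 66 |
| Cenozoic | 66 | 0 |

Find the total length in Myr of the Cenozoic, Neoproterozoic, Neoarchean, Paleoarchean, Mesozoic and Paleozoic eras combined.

1700 million years

Duration is start − end for each: (66 − 0) + (1000 − 538.8) + (2800 − 2500) + (3600 − 3200) + (251.902 − 66) + (538.8 − 251.902).
That is 66 + 461.2 + 300 + 400 + 185.902 + 286.898, which totals 1700 million years.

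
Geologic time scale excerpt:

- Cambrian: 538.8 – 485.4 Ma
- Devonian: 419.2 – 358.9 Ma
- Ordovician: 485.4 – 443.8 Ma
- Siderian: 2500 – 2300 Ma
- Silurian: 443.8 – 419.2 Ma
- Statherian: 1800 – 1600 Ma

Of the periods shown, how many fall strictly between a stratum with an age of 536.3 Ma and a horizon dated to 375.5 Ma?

536.3 Ma sits inside the Cambrian (538.8–485.4) and 375.5 Ma inside the Devonian (419.2–358.9); neither of those is wholly between the two dates.
The listed periods lying completely between them are Ordovician, Silurian — 2 in all.

2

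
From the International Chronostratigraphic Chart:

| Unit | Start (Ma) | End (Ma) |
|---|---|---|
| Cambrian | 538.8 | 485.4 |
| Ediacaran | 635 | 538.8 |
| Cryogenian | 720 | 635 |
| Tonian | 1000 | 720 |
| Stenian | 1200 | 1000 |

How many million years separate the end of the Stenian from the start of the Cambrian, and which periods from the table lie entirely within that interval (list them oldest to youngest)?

461.2 million years; Tonian, Cryogenian, Ediacaran

End of Stenian = 1000 Ma; start of Cambrian = 538.8 Ma.
Gap = 1000 − 538.8 = 461.2 Myr.
Periods wholly inside 1000–538.8 Ma: Tonian (1000–720), Cryogenian (720–635), Ediacaran (635–538.8).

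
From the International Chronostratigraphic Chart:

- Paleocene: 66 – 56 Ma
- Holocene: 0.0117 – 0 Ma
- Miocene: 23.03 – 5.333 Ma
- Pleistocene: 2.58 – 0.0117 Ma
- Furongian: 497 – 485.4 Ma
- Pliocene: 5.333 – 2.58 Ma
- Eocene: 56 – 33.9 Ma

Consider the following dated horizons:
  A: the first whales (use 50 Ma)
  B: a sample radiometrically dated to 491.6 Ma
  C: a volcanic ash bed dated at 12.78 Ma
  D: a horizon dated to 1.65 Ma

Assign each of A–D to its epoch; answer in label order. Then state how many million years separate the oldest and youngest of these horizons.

Match each age against the start–end ranges in the excerpt: A = 50 Ma → Eocene (56–33.9); B = 491.6 Ma → Furongian (497–485.4); C = 12.78 Ma → Miocene (23.03–5.333); D = 1.65 Ma → Pleistocene (2.58–0.0117).
The largest age is 491.6 Ma and the smallest is 1.65 Ma; their difference is 489.95 Myr.

A — Eocene; B — Furongian; C — Miocene; D — Pleistocene; span 489.95 million years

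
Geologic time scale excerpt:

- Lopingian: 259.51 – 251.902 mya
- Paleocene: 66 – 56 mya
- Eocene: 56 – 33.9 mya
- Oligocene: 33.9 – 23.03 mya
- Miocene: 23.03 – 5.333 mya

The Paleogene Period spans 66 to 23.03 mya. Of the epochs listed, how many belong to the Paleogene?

3

Epochs inside 66–23.03 Ma: Paleocene, Eocene, Oligocene — 3 in total.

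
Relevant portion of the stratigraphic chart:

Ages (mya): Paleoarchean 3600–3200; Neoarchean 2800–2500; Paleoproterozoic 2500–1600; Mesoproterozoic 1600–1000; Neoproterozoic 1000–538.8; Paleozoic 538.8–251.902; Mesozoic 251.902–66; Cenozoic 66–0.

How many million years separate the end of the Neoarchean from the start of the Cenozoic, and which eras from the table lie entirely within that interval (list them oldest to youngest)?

2434 million years; Paleoproterozoic, Mesoproterozoic, Neoproterozoic, Paleozoic, Mesozoic

The Neoarchean closes at 2500 Ma and the Cenozoic opens at 66 Ma, so the interval is 2500 − 66 = 2434 Myr.
An era fits inside if it starts at or after 2500 Ma and ends at or before 66 Ma; oldest first that gives Paleoproterozoic, Mesoproterozoic, Neoproterozoic, Paleozoic, Mesozoic.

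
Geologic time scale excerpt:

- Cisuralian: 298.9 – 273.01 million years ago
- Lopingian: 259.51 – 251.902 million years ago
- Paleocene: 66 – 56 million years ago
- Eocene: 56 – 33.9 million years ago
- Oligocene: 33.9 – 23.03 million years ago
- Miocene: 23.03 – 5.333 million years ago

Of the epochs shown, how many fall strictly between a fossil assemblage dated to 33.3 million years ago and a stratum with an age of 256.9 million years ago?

256.9 Ma sits inside the Lopingian (259.51–251.902) and 33.3 Ma inside the Oligocene (33.9–23.03); neither of those is wholly between the two dates.
The listed epochs lying completely between them are Paleocene, Eocene — 2 in all.

2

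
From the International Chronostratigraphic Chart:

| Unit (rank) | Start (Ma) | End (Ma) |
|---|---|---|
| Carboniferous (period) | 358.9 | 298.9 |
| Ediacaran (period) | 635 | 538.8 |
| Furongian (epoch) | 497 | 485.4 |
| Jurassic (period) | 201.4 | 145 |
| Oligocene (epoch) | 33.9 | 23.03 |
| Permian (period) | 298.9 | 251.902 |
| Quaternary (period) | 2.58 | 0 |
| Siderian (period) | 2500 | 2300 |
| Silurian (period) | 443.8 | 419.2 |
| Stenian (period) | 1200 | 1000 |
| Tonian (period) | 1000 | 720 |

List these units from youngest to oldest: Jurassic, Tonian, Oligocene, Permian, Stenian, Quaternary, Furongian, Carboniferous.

Quaternary, then Oligocene, then Jurassic, then Permian, then Carboniferous, then Furongian, then Tonian, then Stenian

Read off each span (Ma): Jurassic 201.4–145; Tonian 1000–720; Oligocene 33.9–23.03; Permian 298.9–251.902; Stenian 1200–1000; Quaternary 2.58–0; Furongian 497–485.4; Carboniferous 358.9–298.9.
Larger Ma is older, so oldest→youngest is Stenian, Tonian, Furongian, Carboniferous, Permian, Jurassic, Oligocene, Quaternary; reverse it for youngest→oldest.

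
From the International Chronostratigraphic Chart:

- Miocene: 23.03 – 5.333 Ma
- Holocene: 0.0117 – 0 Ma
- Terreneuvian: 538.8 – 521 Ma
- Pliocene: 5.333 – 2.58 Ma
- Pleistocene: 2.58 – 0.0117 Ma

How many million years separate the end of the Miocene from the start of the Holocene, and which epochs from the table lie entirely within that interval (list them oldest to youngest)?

5.3213 million years; Pliocene, Pleistocene

The Miocene closes at 5.333 Ma and the Holocene opens at 0.0117 Ma, so the interval is 5.333 − 0.0117 = 5.3213 Myr.
An epoch fits inside if it starts at or after 5.333 Ma and ends at or before 0.0117 Ma; oldest first that gives Pliocene, Pleistocene.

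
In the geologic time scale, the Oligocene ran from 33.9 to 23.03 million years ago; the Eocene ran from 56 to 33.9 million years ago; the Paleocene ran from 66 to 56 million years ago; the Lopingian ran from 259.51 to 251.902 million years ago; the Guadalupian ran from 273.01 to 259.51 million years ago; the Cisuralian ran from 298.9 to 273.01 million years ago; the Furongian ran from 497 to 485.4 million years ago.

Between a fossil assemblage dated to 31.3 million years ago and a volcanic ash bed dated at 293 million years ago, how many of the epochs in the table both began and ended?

4

The older date is 293 Ma and the younger is 31.3 Ma.
Epochs with start < 293 and end > 31.3 Ma: Guadalupian (273.01–259.51), Lopingian (259.51–251.902), Paleocene (66–56), Eocene (56–33.9).
That is 4 complete epochs.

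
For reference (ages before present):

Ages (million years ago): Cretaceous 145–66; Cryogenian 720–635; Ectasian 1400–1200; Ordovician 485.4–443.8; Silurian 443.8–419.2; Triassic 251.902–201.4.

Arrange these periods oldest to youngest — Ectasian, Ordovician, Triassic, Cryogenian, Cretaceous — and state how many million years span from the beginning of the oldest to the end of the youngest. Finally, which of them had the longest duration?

Ectasian, Cryogenian, Ordovician, Triassic, Cretaceous; total span 1334 Myr; longest is Ectasian

Start ages (Ma): Ectasian 1400, Cryogenian 720, Ordovician 485.4, Triassic 251.902, Cretaceous 145.
Ordered oldest to youngest: Ectasian, Cryogenian, Ordovician, Triassic, Cretaceous.
Span = 1400 − 66 = 1334 Myr.
Durations: Cretaceous 79, Ordovician 41.6, Ectasian 200, Cryogenian 85, Triassic 50.502 → longest is Ectasian (200 Myr).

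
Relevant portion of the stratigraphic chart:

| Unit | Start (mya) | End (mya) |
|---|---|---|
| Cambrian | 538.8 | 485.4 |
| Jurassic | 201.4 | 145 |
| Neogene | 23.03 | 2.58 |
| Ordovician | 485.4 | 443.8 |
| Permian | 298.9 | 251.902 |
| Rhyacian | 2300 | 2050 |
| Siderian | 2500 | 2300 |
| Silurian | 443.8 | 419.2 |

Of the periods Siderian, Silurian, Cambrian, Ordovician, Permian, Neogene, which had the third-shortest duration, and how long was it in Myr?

Ordovician, 41.6 million years

Start − end for each: Siderian 2500 − 2300 = 200; Silurian 443.8 − 419.2 = 24.6; Cambrian 538.8 − 485.4 = 53.4; Ordovician 485.4 − 443.8 = 41.6; Permian 298.9 − 251.902 = 46.998; Neogene 23.03 − 2.58 = 20.45.
Ranking these from shortest: Neogene < Silurian < Ordovician < Permian < Cambrian < Siderian.
Position 3 in that ranking is Ordovician, which lasted 41.6 Myr.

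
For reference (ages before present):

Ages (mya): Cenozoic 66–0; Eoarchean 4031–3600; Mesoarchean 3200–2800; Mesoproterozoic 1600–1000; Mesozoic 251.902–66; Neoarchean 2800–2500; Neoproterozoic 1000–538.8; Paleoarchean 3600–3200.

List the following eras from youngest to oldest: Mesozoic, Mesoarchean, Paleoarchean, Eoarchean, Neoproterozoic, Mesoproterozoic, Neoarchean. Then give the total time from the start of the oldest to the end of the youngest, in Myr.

Mesozoic → Neoproterozoic → Mesoproterozoic → Neoarchean → Mesoarchean → Paleoarchean → Eoarchean; total span 3965 Myr

From the excerpt: Mesozoic 251.902–66; Mesoarchean 3200–2800; Paleoarchean 3600–3200; Eoarchean 4031–3600; Neoproterozoic 1000–538.8; Mesoproterozoic 1600–1000; Neoarchean 2800–2500 (Ma).
Larger Ma is earlier, so the oldest is Eoarchean and the youngest is Mesozoic; youngest to oldest: Mesozoic, Neoproterozoic, Mesoproterozoic, Neoarchean, Mesoarchean, Paleoarchean, Eoarchean.
Oldest start 4031 minus youngest end 66 gives 3965 Myr overall.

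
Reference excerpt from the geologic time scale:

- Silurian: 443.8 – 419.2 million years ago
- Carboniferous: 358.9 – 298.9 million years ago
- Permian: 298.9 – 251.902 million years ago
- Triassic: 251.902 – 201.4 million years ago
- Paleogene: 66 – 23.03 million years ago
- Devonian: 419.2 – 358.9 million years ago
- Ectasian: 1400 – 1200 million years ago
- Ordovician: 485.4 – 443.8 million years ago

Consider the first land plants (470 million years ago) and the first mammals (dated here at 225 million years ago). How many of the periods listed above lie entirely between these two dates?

4

470 Ma sits inside the Ordovician (485.4–443.8) and 225 Ma inside the Triassic (251.902–201.4); neither of those is wholly between the two dates.
The listed periods lying completely between them are Silurian, Devonian, Carboniferous, Permian — 4 in all.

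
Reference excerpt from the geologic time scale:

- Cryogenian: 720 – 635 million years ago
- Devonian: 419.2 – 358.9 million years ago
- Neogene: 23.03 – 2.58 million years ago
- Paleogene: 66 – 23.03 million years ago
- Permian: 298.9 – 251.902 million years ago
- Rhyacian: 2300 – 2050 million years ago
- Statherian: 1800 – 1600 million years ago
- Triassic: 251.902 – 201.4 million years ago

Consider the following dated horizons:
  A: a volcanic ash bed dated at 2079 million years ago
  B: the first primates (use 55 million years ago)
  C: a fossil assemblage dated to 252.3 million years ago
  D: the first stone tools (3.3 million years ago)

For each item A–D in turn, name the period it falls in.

A: 2079 Ma lies in 2300–2050 Ma, so Rhyacian.
B: 55 Ma lies in 66–23.03 Ma, so Paleogene.
C: 252.3 Ma lies in 298.9–251.902 Ma, so Permian.
D: 3.3 Ma lies in 23.03–2.58 Ma, so Neogene.

A — Rhyacian; B — Paleogene; C — Permian; D — Neogene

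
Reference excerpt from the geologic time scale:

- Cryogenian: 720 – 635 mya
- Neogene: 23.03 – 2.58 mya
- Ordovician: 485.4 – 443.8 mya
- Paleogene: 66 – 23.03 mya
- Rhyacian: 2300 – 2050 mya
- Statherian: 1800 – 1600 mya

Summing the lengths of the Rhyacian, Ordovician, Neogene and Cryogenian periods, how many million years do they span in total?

Duration is start − end for each: (2300 − 2050) + (485.4 − 443.8) + (23.03 − 2.58) + (720 − 635).
That is 250 + 41.6 + 20.45 + 85, which totals 397.05 million years.

397.05 million years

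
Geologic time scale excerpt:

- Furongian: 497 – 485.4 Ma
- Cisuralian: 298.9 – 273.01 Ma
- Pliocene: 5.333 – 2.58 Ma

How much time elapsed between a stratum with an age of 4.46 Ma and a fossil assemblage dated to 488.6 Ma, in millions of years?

488.6 − 4.46 = 484.14 million years.

484.14 million years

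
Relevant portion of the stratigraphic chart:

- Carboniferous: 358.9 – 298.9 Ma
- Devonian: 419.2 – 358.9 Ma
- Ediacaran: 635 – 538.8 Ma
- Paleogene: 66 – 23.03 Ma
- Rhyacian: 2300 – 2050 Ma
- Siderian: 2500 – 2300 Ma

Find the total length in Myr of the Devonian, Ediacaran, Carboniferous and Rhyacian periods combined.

Duration is start − end for each: (419.2 − 358.9) + (635 − 538.8) + (358.9 − 298.9) + (2300 − 2050).
That is 60.3 + 96.2 + 60 + 250, which totals 466.5 million years.

466.5 million years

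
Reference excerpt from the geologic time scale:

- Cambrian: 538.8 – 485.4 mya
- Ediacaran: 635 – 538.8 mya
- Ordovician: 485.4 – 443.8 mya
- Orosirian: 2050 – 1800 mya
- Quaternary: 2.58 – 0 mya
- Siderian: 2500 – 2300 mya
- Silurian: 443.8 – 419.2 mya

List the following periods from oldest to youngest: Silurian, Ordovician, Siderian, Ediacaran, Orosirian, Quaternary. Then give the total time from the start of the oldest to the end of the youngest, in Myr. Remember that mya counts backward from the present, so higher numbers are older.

From the excerpt: Silurian 443.8–419.2; Ordovician 485.4–443.8; Siderian 2500–2300; Ediacaran 635–538.8; Orosirian 2050–1800; Quaternary 2.58–0 (Ma).
Larger Ma is earlier, so the oldest is Siderian and the youngest is Quaternary; oldest to youngest: Siderian, Orosirian, Ediacaran, Ordovician, Silurian, Quaternary.
Oldest start 2500 minus youngest end 0 gives 2500 Myr overall.

Siderian, Orosirian, Ediacaran, Ordovician, Silurian, Quaternary; total span 2500 Myr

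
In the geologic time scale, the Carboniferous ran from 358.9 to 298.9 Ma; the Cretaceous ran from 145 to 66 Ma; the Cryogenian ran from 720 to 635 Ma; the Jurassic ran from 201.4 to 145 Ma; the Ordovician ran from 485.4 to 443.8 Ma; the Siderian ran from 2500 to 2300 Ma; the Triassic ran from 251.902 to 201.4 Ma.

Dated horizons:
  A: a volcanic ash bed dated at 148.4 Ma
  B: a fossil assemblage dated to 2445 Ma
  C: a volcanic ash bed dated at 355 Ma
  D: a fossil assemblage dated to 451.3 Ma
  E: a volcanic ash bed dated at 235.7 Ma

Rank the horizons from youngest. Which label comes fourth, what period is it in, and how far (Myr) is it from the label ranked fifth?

Smaller Ma means younger, so youngest first: A 148.4 < E 235.7 < C 355 < D 451.3 < B 2445.
Counting 4 along gives D (451.3 Ma); the excerpt puts that inside the Ordovician, 485.4–443.8 Ma.
Next in line is B (2445 Ma), and 2445 − 451.3 = 1993.7 Myr.

D, in the Ordovician; 1993.7 million years to B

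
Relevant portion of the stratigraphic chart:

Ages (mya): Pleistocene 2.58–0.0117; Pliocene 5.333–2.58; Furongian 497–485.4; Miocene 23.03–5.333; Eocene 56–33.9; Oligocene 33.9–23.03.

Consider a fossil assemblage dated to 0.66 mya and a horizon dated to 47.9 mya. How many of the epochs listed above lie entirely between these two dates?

3

The older date is 47.9 Ma and the younger is 0.66 Ma.
Epochs with start < 47.9 and end > 0.66 Ma: Oligocene (33.9–23.03), Miocene (23.03–5.333), Pliocene (5.333–2.58).
That is 3 complete epochs.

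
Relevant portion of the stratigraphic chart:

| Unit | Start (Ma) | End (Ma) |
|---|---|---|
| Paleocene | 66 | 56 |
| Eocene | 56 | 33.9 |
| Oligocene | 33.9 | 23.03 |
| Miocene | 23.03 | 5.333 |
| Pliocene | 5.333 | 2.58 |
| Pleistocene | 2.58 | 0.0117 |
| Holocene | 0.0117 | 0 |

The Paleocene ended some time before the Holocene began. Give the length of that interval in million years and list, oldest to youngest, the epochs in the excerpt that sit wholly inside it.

End of Paleocene = 56 Ma; start of Holocene = 0.0117 Ma.
Gap = 56 − 0.0117 = 55.9883 Myr.
Epochs wholly inside 56–0.0117 Ma: Eocene (56–33.9), Oligocene (33.9–23.03), Miocene (23.03–5.333), Pliocene (5.333–2.58), Pleistocene (2.58–0.0117).

55.9883 million years; Eocene, Oligocene, Miocene, Pliocene, Pleistocene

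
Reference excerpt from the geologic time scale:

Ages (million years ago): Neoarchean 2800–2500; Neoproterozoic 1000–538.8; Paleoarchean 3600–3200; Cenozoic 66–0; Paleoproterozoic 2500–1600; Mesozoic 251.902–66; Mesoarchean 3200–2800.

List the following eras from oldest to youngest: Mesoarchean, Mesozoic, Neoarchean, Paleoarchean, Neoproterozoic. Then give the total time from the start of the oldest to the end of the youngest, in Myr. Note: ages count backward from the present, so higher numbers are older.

Paleoarchean → Mesoarchean → Neoarchean → Neoproterozoic → Mesozoic; total span 3534 Myr

Start ages (Ma): Paleoarchean 3600, Mesoarchean 3200, Neoarchean 2800, Neoproterozoic 1000, Mesozoic 251.902.
Ordered oldest to youngest: Paleoarchean, Mesoarchean, Neoarchean, Neoproterozoic, Mesozoic.
Span = 3600 − 66 = 3534 Myr.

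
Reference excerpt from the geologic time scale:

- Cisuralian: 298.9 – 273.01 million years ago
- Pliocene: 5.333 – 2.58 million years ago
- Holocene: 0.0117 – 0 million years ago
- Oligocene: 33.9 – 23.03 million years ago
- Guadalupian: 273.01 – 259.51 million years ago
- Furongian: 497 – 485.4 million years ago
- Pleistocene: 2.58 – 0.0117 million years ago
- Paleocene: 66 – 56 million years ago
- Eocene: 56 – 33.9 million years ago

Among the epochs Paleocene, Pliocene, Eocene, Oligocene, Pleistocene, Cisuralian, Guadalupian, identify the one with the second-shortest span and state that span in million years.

Durations: Paleocene 10; Pliocene 2.753; Eocene 22.1; Oligocene 10.87; Pleistocene 2.5683; Cisuralian 25.89; Guadalupian 13.5 Myr.
Sorted shortest-first: Pleistocene (2.5683), Pliocene (2.753), Paleocene (10), Oligocene (10.87), Guadalupian (13.5), Eocene (22.1), Cisuralian (25.89).
The second shortest is Pliocene at 2.753 Myr.

Pliocene, 2.753 million years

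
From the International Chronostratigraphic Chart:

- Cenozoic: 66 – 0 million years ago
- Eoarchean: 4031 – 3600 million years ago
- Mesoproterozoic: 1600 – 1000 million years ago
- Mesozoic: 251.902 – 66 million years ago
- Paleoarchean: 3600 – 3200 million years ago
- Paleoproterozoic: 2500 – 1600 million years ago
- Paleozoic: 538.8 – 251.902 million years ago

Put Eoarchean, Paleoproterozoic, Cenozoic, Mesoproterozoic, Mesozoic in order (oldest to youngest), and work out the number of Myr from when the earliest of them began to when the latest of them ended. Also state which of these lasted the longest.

Start ages (Ma): Eoarchean 4031, Paleoproterozoic 2500, Mesoproterozoic 1600, Mesozoic 251.902, Cenozoic 66.
Ordered oldest to youngest: Eoarchean, Paleoproterozoic, Mesoproterozoic, Mesozoic, Cenozoic.
Span = 4031 − 0 = 4031 Myr.
Durations: Eoarchean 431, Cenozoic 66, Paleoproterozoic 900, Mesozoic 185.902, Mesoproterozoic 600 → longest is Paleoproterozoic (900 Myr).

Eoarchean, Paleoproterozoic, Mesoproterozoic, Mesozoic, Cenozoic; total span 4031 Myr; longest is Paleoproterozoic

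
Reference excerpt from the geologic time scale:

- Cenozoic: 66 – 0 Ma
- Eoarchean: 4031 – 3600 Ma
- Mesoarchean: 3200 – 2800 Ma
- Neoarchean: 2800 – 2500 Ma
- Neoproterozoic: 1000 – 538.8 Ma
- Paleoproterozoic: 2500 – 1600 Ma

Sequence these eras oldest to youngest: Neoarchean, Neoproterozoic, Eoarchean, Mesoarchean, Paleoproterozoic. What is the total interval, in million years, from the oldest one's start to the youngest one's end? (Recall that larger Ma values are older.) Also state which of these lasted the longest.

Eoarchean, Mesoarchean, Neoarchean, Paleoproterozoic, Neoproterozoic; total span 3492.2 Myr; longest is Paleoproterozoic

From the excerpt: Neoarchean 2800–2500; Neoproterozoic 1000–538.8; Eoarchean 4031–3600; Mesoarchean 3200–2800; Paleoproterozoic 2500–1600 (Ma).
Larger Ma is earlier, so the oldest is Eoarchean and the youngest is Neoproterozoic; oldest to youngest: Eoarchean, Mesoarchean, Neoarchean, Paleoproterozoic, Neoproterozoic.
Oldest start 4031 minus youngest end 538.8 gives 3492.2 Myr overall.
Individual lengths (start − end): Paleoproterozoic 900; Mesoarchean 400; Eoarchean 431; Neoproterozoic 461.2; Neoarchean 300. The largest is Paleoproterozoic at 900 Myr.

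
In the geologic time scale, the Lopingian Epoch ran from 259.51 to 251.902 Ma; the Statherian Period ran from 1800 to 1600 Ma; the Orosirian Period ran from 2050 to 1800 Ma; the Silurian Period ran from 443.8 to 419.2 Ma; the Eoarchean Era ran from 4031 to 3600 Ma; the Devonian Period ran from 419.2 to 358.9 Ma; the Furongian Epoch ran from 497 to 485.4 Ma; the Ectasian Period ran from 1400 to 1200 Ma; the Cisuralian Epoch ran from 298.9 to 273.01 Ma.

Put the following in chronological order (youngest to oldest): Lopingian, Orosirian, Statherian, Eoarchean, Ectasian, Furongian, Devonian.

Lopingian, Devonian, Furongian, Ectasian, Statherian, Orosirian, Eoarchean

Read off each span (Ma): Lopingian 259.51–251.902; Orosirian 2050–1800; Statherian 1800–1600; Eoarchean 4031–3600; Ectasian 1400–1200; Furongian 497–485.4; Devonian 419.2–358.9.
Larger Ma is older, so oldest→youngest is Eoarchean, Orosirian, Statherian, Ectasian, Furongian, Devonian, Lopingian; reverse it for youngest→oldest.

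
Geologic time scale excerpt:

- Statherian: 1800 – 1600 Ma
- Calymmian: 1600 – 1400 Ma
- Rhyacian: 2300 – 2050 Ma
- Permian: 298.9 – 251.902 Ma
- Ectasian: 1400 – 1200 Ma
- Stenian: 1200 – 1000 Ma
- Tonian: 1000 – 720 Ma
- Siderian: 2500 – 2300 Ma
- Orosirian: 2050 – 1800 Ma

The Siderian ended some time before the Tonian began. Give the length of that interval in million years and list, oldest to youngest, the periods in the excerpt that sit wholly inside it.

End of Siderian = 2300 Ma; start of Tonian = 1000 Ma.
Gap = 2300 − 1000 = 1300 Myr.
Periods wholly inside 2300–1000 Ma: Rhyacian (2300–2050), Orosirian (2050–1800), Statherian (1800–1600), Calymmian (1600–1400), Ectasian (1400–1200), Stenian (1200–1000).

1300 million years; Rhyacian, Orosirian, Statherian, Calymmian, Ectasian, Stenian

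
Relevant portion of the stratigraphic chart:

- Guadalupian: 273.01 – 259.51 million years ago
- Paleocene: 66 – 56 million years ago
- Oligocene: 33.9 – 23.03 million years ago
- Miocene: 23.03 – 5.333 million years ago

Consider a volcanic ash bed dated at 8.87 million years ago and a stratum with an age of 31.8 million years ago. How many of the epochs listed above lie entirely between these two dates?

0

The older date is 31.8 Ma and the younger is 8.87 Ma.
No epoch both begins after 31.8 Ma and ends before 8.87 Ma, so the count is 0.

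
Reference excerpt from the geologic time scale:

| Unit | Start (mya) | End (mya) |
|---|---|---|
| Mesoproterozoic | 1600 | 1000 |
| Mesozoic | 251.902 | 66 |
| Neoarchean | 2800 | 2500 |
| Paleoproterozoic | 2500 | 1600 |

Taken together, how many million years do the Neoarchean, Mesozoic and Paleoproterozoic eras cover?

1385.902 million years

Duration is start − end for each: (2800 − 2500) + (251.902 − 66) + (2500 − 1600).
That is 300 + 185.902 + 900, which totals 1385.902 million years.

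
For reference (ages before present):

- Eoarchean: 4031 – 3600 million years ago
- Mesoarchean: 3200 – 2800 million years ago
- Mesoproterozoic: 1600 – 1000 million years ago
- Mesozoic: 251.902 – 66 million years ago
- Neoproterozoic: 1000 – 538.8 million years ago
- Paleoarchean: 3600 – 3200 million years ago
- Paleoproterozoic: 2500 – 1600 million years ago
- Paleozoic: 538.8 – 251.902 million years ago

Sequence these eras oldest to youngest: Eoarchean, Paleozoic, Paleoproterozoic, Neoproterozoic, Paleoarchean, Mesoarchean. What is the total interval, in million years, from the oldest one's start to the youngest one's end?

From the excerpt: Eoarchean 4031–3600; Paleozoic 538.8–251.902; Paleoproterozoic 2500–1600; Neoproterozoic 1000–538.8; Paleoarchean 3600–3200; Mesoarchean 3200–2800 (Ma).
Larger Ma is earlier, so the oldest is Eoarchean and the youngest is Paleozoic; oldest to youngest: Eoarchean, Paleoarchean, Mesoarchean, Paleoproterozoic, Neoproterozoic, Paleozoic.
Oldest start 4031 minus youngest end 251.902 gives 3779.098 Myr overall.

Eoarchean, Paleoarchean, Mesoarchean, Paleoproterozoic, Neoproterozoic, Paleozoic; total span 3779.098 Myr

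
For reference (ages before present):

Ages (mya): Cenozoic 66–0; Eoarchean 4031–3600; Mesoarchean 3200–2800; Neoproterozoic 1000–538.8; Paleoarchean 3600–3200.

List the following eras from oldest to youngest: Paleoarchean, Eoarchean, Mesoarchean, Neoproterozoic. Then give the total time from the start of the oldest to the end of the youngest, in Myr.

Eoarchean → Paleoarchean → Mesoarchean → Neoproterozoic; total span 3492.2 Myr

From the excerpt: Paleoarchean 3600–3200; Eoarchean 4031–3600; Mesoarchean 3200–2800; Neoproterozoic 1000–538.8 (Ma).
Larger Ma is earlier, so the oldest is Eoarchean and the youngest is Neoproterozoic; oldest to youngest: Eoarchean, Paleoarchean, Mesoarchean, Neoproterozoic.
Oldest start 4031 minus youngest end 538.8 gives 3492.2 Myr overall.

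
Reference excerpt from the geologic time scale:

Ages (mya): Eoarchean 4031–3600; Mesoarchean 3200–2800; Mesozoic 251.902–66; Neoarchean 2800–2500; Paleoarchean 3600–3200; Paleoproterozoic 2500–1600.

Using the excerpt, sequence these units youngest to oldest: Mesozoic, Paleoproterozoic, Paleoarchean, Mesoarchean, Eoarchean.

Mesozoic, then Paleoproterozoic, then Mesoarchean, then Paleoarchean, then Eoarchean

Sorting by start age (ascending Ma, since larger Ma = older): Mesozoic began 251.902, Paleoproterozoic began 2500, Mesoarchean began 3200, Paleoarchean began 3600, Eoarchean began 4031.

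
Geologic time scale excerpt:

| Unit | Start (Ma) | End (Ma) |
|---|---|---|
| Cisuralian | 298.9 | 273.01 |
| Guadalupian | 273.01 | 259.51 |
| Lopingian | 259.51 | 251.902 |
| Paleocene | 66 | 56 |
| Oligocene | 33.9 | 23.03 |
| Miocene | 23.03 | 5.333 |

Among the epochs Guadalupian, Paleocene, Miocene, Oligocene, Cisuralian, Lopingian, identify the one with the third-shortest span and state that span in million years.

Start − end for each: Guadalupian 273.01 − 259.51 = 13.5; Paleocene 66 − 56 = 10; Miocene 23.03 − 5.333 = 17.697; Oligocene 33.9 − 23.03 = 10.87; Cisuralian 298.9 − 273.01 = 25.89; Lopingian 259.51 − 251.902 = 7.608.
Ranking these from shortest: Lopingian < Paleocene < Oligocene < Guadalupian < Miocene < Cisuralian.
Position 3 in that ranking is Oligocene, which lasted 10.87 Myr.

Oligocene, 10.87 million years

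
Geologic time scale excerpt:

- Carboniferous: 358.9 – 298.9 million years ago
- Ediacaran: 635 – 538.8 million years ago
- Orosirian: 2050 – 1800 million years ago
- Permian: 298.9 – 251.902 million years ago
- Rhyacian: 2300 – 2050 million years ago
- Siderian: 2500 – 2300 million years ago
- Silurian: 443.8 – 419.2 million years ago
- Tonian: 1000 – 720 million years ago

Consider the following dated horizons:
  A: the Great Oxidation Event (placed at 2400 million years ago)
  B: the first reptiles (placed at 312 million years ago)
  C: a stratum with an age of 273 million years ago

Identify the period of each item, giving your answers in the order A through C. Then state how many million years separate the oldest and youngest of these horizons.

A — Siderian; B — Carboniferous; C — Permian; span 2127 million years

A: 2400 Ma lies in 2500–2300 Ma, so Siderian.
B: 312 Ma lies in 358.9–298.9 Ma, so Carboniferous.
C: 273 Ma lies in 298.9–251.902 Ma, so Permian.
Oldest = 2400 Ma, youngest = 273 Ma → span 2127 Myr.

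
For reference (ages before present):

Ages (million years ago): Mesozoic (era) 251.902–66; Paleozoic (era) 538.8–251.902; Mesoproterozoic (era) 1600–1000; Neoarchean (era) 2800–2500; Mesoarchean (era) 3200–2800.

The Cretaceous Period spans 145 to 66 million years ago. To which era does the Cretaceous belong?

The Cretaceous (145–66 Ma) lies entirely within 251.902–66 Ma, the Mesozoic Era.

Mesozoic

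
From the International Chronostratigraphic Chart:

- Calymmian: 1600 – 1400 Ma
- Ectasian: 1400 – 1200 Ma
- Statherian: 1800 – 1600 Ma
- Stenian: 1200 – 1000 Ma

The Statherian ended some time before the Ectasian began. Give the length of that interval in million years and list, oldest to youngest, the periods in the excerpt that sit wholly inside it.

200 million years; Calymmian

The Statherian closes at 1600 Ma and the Ectasian opens at 1400 Ma, so the interval is 1600 − 1400 = 200 Myr.
A period fits inside if it starts at or after 1600 Ma and ends at or before 1400 Ma; oldest first that gives Calymmian.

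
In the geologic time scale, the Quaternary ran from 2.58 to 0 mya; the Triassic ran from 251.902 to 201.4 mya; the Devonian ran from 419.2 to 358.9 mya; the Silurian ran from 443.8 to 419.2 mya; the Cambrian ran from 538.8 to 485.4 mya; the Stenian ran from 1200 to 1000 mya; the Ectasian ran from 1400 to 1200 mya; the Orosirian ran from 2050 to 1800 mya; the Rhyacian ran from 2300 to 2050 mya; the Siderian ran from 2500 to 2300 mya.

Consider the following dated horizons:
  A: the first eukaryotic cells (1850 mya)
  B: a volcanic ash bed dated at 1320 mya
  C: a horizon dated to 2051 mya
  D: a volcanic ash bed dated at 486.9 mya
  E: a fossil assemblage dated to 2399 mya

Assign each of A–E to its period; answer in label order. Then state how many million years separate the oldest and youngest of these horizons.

A — Orosirian; B — Ectasian; C — Rhyacian; D — Cambrian; E — Siderian; span 1912.1 million years

Match each age against the start–end ranges in the excerpt: A = 1850 Ma → Orosirian (2050–1800); B = 1320 Ma → Ectasian (1400–1200); C = 2051 Ma → Rhyacian (2300–2050); D = 486.9 Ma → Cambrian (538.8–485.4); E = 2399 Ma → Siderian (2500–2300).
The largest age is 2399 Ma and the smallest is 486.9 Ma; their difference is 1912.1 Myr.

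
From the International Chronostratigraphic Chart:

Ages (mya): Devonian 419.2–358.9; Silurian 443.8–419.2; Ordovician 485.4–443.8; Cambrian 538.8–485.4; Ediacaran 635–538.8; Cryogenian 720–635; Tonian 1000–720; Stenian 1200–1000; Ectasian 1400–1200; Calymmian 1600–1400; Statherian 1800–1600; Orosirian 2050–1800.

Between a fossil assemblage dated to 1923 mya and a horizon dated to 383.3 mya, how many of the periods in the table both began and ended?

The older date is 1923 Ma and the younger is 383.3 Ma.
Periods with start < 1923 and end > 383.3 Ma: Statherian (1800–1600), Calymmian (1600–1400), Ectasian (1400–1200), Stenian (1200–1000), Tonian (1000–720), Cryogenian (720–635), Ediacaran (635–538.8), Cambrian (538.8–485.4), Ordovician (485.4–443.8), Silurian (443.8–419.2).
That is 10 complete periods.

10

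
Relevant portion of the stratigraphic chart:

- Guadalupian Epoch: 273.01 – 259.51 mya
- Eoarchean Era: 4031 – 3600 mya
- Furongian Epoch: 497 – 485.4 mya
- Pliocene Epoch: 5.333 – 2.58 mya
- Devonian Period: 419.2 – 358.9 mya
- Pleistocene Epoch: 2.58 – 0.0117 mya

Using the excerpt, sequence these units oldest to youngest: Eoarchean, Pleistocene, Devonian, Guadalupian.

Read off each span (Ma): Eoarchean 4031–3600; Pleistocene 2.58–0.0117; Devonian 419.2–358.9; Guadalupian 273.01–259.51.
Larger Ma is older, so oldest→youngest is Eoarchean, Devonian, Guadalupian, Pleistocene.

Eoarchean → Devonian → Guadalupian → Pleistocene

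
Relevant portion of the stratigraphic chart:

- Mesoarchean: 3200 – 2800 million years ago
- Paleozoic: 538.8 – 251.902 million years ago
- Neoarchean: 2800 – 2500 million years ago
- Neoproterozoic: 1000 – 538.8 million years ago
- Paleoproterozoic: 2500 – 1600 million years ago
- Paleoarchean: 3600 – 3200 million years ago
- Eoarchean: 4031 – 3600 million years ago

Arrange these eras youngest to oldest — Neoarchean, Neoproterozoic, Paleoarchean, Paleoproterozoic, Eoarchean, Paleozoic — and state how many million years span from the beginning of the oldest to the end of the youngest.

From the excerpt: Neoarchean 2800–2500; Neoproterozoic 1000–538.8; Paleoarchean 3600–3200; Paleoproterozoic 2500–1600; Eoarchean 4031–3600; Paleozoic 538.8–251.902 (Ma).
Larger Ma is earlier, so the oldest is Eoarchean and the youngest is Paleozoic; youngest to oldest: Paleozoic, Neoproterozoic, Paleoproterozoic, Neoarchean, Paleoarchean, Eoarchean.
Oldest start 4031 minus youngest end 251.902 gives 3779.098 Myr overall.

Paleozoic, Neoproterozoic, Paleoproterozoic, Neoarchean, Paleoarchean, Eoarchean; total span 3779.098 Myr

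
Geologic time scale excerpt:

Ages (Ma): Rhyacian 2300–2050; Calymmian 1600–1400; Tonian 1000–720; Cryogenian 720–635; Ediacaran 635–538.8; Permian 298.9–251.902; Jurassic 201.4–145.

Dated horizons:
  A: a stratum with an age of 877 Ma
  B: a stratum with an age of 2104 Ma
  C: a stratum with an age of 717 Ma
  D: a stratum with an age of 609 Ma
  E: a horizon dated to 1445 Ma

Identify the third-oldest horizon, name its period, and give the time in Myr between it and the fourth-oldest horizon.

A, in the Tonian; 160 million years to C

Sorted oldest-first by Ma: B (2104), E (1445), A (877), C (717), D (609).
The third oldest is A at 877 Ma, which lies in 1000–720 Ma: the Tonian.
The fourth oldest is C at 717 Ma; separation = |877 − 717| = 160 Myr.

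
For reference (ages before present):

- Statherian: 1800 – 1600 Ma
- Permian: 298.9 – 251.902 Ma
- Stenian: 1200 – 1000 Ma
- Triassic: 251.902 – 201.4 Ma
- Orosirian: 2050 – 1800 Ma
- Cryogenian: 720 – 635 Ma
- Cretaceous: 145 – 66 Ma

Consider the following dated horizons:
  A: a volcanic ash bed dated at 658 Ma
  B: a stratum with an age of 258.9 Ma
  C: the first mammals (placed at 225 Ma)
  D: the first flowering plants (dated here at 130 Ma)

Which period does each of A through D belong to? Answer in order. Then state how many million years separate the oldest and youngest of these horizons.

A: 658 Ma lies in 720–635 Ma, so Cryogenian.
B: 258.9 Ma lies in 298.9–251.902 Ma, so Permian.
C: 225 Ma lies in 251.902–201.4 Ma, so Triassic.
D: 130 Ma lies in 145–66 Ma, so Cretaceous.
Oldest = 658 Ma, youngest = 130 Ma → span 528 Myr.

A — Cryogenian; B — Permian; C — Triassic; D — Cretaceous; span 528 million years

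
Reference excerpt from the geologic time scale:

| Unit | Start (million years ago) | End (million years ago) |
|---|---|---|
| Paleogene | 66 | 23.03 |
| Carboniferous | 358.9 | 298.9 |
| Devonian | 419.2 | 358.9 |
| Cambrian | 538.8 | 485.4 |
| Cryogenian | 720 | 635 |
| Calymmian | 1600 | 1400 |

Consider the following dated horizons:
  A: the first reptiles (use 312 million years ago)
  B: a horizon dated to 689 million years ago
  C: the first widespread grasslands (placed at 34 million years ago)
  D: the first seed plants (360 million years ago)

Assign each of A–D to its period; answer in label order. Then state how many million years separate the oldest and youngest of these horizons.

A: 312 Ma lies in 358.9–298.9 Ma, so Carboniferous.
B: 689 Ma lies in 720–635 Ma, so Cryogenian.
C: 34 Ma lies in 66–23.03 Ma, so Paleogene.
D: 360 Ma lies in 419.2–358.9 Ma, so Devonian.
Oldest = 689 Ma, youngest = 34 Ma → span 655 Myr.

A — Carboniferous; B — Cryogenian; C — Paleogene; D — Devonian; span 655 million years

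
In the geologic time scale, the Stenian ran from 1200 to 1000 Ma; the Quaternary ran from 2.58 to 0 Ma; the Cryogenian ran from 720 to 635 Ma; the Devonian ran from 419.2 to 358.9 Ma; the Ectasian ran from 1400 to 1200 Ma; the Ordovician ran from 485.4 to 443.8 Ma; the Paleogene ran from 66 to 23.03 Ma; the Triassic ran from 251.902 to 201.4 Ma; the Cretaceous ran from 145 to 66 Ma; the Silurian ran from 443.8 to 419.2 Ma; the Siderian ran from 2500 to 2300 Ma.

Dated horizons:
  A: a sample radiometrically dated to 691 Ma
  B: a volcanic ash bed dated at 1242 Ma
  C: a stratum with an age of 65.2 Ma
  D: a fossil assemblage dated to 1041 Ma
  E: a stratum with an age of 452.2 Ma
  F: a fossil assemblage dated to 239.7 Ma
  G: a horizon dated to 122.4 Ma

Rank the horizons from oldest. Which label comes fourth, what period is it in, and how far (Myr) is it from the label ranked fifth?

E, in the Ordovician; 212.5 million years to F

Larger Ma means older, so oldest first: B 1242 > D 1041 > A 691 > E 452.2 > F 239.7 > G 122.4 > C 65.2.
Counting 4 along gives E (452.2 Ma); the excerpt puts that inside the Ordovician, 485.4–443.8 Ma.
Next in line is F (239.7 Ma), and 452.2 − 239.7 = 212.5 Myr.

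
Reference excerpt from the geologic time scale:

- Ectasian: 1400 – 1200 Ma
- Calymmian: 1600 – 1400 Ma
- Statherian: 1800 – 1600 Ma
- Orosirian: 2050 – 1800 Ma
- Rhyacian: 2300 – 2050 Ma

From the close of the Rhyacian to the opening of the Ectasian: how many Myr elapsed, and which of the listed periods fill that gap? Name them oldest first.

The Rhyacian closes at 2050 Ma and the Ectasian opens at 1400 Ma, so the interval is 2050 − 1400 = 650 Myr.
A period fits inside if it starts at or after 2050 Ma and ends at or before 1400 Ma; oldest first that gives Orosirian, Statherian, Calymmian.

650 million years; Orosirian, Statherian, Calymmian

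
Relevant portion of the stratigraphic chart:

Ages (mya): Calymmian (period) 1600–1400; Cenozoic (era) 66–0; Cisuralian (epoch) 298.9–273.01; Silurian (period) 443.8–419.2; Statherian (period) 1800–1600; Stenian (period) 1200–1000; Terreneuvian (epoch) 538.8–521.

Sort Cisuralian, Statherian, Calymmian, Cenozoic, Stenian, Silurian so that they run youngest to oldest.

Cenozoic → Cisuralian → Silurian → Stenian → Calymmian → Statherian

Sorting by start age (ascending Ma, since larger Ma = older): Cenozoic start 66, Cisuralian start 298.9, Silurian start 443.8, Stenian start 1200, Calymmian start 1600, Statherian start 1800.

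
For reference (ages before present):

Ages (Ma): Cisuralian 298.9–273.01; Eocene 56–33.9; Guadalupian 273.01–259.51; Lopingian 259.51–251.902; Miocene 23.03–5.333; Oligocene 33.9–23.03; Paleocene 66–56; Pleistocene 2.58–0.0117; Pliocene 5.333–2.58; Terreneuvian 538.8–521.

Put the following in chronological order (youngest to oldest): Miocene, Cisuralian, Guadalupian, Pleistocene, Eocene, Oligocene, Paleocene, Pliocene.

Pleistocene, Pliocene, Miocene, Oligocene, Eocene, Paleocene, Guadalupian, Cisuralian

Read off each span (Ma): Miocene 23.03–5.333; Cisuralian 298.9–273.01; Guadalupian 273.01–259.51; Pleistocene 2.58–0.0117; Eocene 56–33.9; Oligocene 33.9–23.03; Paleocene 66–56; Pliocene 5.333–2.58.
Larger Ma is older, so oldest→youngest is Cisuralian, Guadalupian, Paleocene, Eocene, Oligocene, Miocene, Pliocene, Pleistocene; reverse it for youngest→oldest.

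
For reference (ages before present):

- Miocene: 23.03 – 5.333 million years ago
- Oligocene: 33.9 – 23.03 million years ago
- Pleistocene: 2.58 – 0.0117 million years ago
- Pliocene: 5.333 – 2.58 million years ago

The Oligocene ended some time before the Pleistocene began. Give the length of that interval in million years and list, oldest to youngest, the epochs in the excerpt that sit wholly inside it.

The Oligocene closes at 23.03 Ma and the Pleistocene opens at 2.58 Ma, so the interval is 23.03 − 2.58 = 20.45 Myr.
An epoch fits inside if it starts at or after 23.03 Ma and ends at or before 2.58 Ma; oldest first that gives Miocene, Pliocene.

20.45 million years; Miocene, Pliocene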